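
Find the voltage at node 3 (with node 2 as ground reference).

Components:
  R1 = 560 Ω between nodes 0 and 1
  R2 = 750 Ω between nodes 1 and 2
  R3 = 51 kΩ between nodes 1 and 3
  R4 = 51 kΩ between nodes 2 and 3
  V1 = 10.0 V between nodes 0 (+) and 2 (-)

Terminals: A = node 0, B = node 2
Nodal analysis, taking node 2 as the 0 V reference.
Source V1 fixes V_0 = 10 V.
KCL at each unknown node (sum of currents leaving = 0; resistances in Ω):
  Node 1: (V_1 - 10)/560 + (V_1 - 0)/750 + (V_1 - V_3)/51000 = 0
  Node 3: (V_3 - V_1)/51000 + (V_3 - 0)/51000 = 0
Collecting terms (coefficients in siemens):
  0.003139·V_1 - 0.00001961·V_3 = 0.01786
  0.00003922·V_3 - 0.00001961·V_1 = 0
Determinant D = (0.003139)(0.00003922) - (-0.00001961)(-0.00001961) = 0.0000001227
V_1 = [(0.01786)(0.00003922) - (-0.00001961)(0)]/D = 5.707 V
V_3 = [(0.003139)(0) - (0.01786)(-0.00001961)]/D = 2.854 V
The requested potential is V_3 = 2.854 V.

Final answer: V_3 = 2.854 V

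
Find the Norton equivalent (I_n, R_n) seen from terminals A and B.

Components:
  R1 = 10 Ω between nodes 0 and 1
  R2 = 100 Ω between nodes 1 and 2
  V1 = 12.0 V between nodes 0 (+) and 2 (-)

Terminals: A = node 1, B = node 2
Find the Thévenin equivalent first; then I_n = V_th/R_th and R_n = R_th.
Step 1 — V_th is the open-circuit voltage V_A - V_B (nothing connected across the terminals).
Nodal analysis, taking node 2 as the 0 V reference.
Source V1 fixes V_0 = 12 V.
KCL at each unknown node (sum of currents leaving = 0; resistances in Ω):
  Node 1: (V_1 - 12)/10 + (V_1 - 0)/100 = 0
Collecting terms: 0.11 × V_1 = 1.2  =>  V_1 = 10.91 V
V_th = V_1 - V_2 = 10.91 - 0 = 10.91 V
Step 2 — R_th: zero the source — replace V1 by a short circuit (node 2 merges into node 0) — and find the resistance seen between A (node 1) and B (node 0).
Reduce the network between node 1 (A) and node 0 (B) by series/parallel combination:
  Rp1 = R1 ‖ R2 (parallel, both between nodes 0 and 1) = 1/(1/10 + 1/100) = 9.091 Ω
R_th = 9.091 Ω
I_n = V_th/R_th = 10.91/9.091 = 1.2 A, and R_n = R_th = 9.091 Ω

Final answer: I_n = 1.2 A, R_n = 9.091 Ω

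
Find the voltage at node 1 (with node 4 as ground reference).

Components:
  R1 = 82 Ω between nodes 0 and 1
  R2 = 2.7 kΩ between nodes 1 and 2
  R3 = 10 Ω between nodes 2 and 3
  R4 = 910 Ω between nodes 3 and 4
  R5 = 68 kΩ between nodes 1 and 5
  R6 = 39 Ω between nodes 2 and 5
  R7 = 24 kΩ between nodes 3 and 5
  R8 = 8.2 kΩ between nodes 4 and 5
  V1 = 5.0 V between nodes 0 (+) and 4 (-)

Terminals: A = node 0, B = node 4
Nodal analysis, taking node 4 as the 0 V reference.
Source V1 fixes V_0 = 5 V.
KCL at each unknown node (sum of currents leaving = 0; resistances in Ω):
  Node 1: (V_1 - 5)/82 + (V_1 - V_2)/2700 + (V_1 - V_5)/68000 = 0
  Node 2: (V_2 - V_1)/2700 + (V_2 - V_3)/10 + (V_2 - V_5)/39 = 0
  Node 3: (V_3 - V_2)/10 + (V_3 - 0)/910 + (V_3 - V_5)/24000 = 0
  Node 5: (V_5 - V_1)/68000 + (V_5 - V_2)/39 + (V_5 - V_3)/24000 + (V_5 - 0)/8200 = 0
Collecting terms (coefficients in siemens):
  0.01258·V_1 - 0.0003704·V_2 - 0.00001471·V_5 = 0.06098
  0.126·V_2 - 0.0003704·V_1 - 0.1·V_3 - 0.02564·V_5 = 0
  0.1011·V_3 - 0.1·V_2 - 0.00004167·V_5 = 0
  0.02582·V_5 - 0.00001471·V_1 - 0.02564·V_2 - 0.00004167·V_3 = 0
Solving these 4 simultaneous equations (Gaussian elimination) gives:
  V_1 = 4.883 V, V_2 = 1.18 V, V_3 = 1.167 V, V_5 = 1.176 V
The requested potential is V_1 = 4.883 V.

Final answer: V_1 = 4.883 V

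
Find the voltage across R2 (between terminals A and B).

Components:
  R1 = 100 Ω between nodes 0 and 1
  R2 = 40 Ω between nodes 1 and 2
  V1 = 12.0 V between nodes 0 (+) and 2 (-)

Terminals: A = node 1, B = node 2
R1 and R2 are in series across V1 (node 0 → node 1 → node 2), and the output A–B is taken across R2, so this is a voltage divider.
Series current: I = V1/(R1 + R2) = 12/(100 + 40) = 12/140 = 0.08571 A
V_R2 = I × R2 = V1 × R2/(R1 + R2) = 12 × 40/140 = 3.429 V

Final answer: 3.429 V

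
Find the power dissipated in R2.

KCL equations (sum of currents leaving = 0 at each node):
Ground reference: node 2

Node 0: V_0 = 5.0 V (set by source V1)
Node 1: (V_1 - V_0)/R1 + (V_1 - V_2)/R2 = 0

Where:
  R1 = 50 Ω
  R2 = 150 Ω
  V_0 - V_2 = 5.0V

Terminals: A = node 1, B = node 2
Nodal analysis, taking node 2 as the 0 V reference.
Source V1 fixes V_0 = 5 V.
KCL at each unknown node (sum of currents leaving = 0; resistances in Ω):
  Node 1: (V_1 - 5)/50 + (V_1 - 0)/150 = 0
Collecting terms: 0.02667 × V_1 = 0.1  =>  V_1 = 3.75 V
I_R2 = (V_1 - V_2)/R2 = (3.75 - 0)/150 = 0.025 A
P_R2 = I_R2² × R2 = (0.025)² × 150 = 0.09375 W

Final answer: 0.09375 W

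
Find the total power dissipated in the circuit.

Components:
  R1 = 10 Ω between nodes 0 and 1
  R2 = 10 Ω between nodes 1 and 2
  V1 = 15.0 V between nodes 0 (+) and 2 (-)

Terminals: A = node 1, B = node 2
Nodal analysis, taking node 2 as the 0 V reference.
Source V1 fixes V_0 = 15 V.
KCL at each unknown node (sum of currents leaving = 0; resistances in Ω):
  Node 1: (V_1 - 15)/10 + (V_1 - 0)/10 = 0
Collecting terms: 0.2 × V_1 = 1.5  =>  V_1 = 7.5 V
Power in each resistor, P = (ΔV)²/R:
  P_R1 = (15 - 7.5)²/10 = 5.625 W
  P_R2 = (7.5 - 0)²/10 = 5.625 W
P_total = P_R1 + P_R2 = 11.25 W

Final answer: 11.25 W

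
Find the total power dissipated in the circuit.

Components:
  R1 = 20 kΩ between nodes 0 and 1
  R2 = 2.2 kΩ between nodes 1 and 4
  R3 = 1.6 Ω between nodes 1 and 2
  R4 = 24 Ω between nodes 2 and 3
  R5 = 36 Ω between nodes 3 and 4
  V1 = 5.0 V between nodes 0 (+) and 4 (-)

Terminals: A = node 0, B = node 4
Nodal analysis, taking node 4 as the 0 V reference.
Source V1 fixes V_0 = 5 V.
KCL at each unknown node (sum of currents leaving = 0; resistances in Ω):
  Node 1: (V_1 - 5)/20000 + (V_1 - 0)/2200 + (V_1 - V_2)/1.6 = 0
  Node 2: (V_2 - V_1)/1.6 + (V_2 - V_3)/24 = 0
  Node 3: (V_3 - V_2)/24 + (V_3 - 0)/36 = 0
Collecting terms (coefficients in siemens):
  0.6255·V_1 - 0.625·V_2 = 0.00025
  0.6667·V_2 - 0.625·V_1 - 0.04167·V_3 = 0
  0.06944·V_3 - 0.04167·V_2 = 0
Solving these 3 simultaneous equations (Gaussian elimination) gives:
  V_1 = 0.01494 V, V_2 = 0.01455 V, V_3 = 0.008729 V
Power in each resistor, P = (ΔV)²/R:
  P_R1 = (5 - 0.01494)²/20000 = 0.001243 W
  P_R2 = (0.01494 - 0)²/2200 = 0.0000001014 W
  P_R3 = (0.01494 - 0.01455)²/1.6 = 0.00000009406 W
  P_R4 = (0.01455 - 0.008729)²/24 = 0.000001411 W
  P_R5 = (0.008729 - 0)²/36 = 0.000002116 W
P_total = P_R1 + P_R2 + P_R3 + P_R4 + P_R5 = 0.001246 W

Final answer: 0.001246 W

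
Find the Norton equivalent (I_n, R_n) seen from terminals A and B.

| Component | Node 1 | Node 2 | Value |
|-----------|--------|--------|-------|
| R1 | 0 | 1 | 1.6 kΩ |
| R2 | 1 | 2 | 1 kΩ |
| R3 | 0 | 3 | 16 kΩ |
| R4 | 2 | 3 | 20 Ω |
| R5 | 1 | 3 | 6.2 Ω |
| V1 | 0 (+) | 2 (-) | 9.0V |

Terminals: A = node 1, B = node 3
Find the Thévenin equivalent first; then I_n = V_th/R_th and R_n = R_th.
Step 1 — V_th is the open-circuit voltage V_A - V_B (nothing connected across the terminals).
Nodal analysis, taking node 2 as the 0 V reference.
Source V1 fixes V_0 = 9 V.
KCL at each unknown node (sum of currents leaving = 0; resistances in Ω):
  Node 1: (V_1 - 9)/1600 + (V_1 - 0)/1000 + (V_1 - V_3)/6.2 = 0
  Node 3: (V_3 - 9)/16000 + (V_3 - 0)/20 + (V_3 - V_1)/6.2 = 0
Collecting terms (coefficients in siemens):
  0.1629·V_1 - 0.1613·V_3 = 0.005625
  0.2114·V_3 - 0.1613·V_1 = 0.0005625
Determinant D = (0.1629)(0.2114) - (-0.1613)(-0.1613) = 0.008418
V_1 = [(0.005625)(0.2114) - (-0.1613)(0.0005625)]/D = 0.152 V
V_3 = [(0.1629)(0.0005625) - (0.005625)(-0.1613)]/D = 0.1187 V
V_th = V_1 - V_3 = 0.152 - 0.1187 = 0.03334 V
Step 2 — R_th: zero the source — replace V1 by a short circuit (node 2 merges into node 0) — and find the resistance seen between A (node 1) and B (node 3).
Reduce the network between node 1 (A) and node 3 (B) by series/parallel combination:
  Rp1 = R1 ‖ R2 (parallel, both between nodes 0 and 1) = 1/(1/1600 + 1/1000) = 615.4 Ω
  Rp2 = R3 ‖ R4 (parallel, both between nodes 0 and 3) = 1/(1/16000 + 1/20) = 19.98 Ω
  Rs1 = Rp1 + Rp2 (series, joined only at node 0) = 615.4 + 19.98 = 635.4 Ω
  Rp3 = R5 ‖ Rs1 (parallel, both between nodes 1 and 3) = 1/(1/6.2 + 1/635.4) = 6.14 Ω
R_th = 6.14 Ω
I_n = V_th/R_th = 0.03334/6.14 = 0.00543 A, and R_n = R_th = 6.14 Ω

Final answer: I_n = 0.00543 A, R_n = 6.14 Ω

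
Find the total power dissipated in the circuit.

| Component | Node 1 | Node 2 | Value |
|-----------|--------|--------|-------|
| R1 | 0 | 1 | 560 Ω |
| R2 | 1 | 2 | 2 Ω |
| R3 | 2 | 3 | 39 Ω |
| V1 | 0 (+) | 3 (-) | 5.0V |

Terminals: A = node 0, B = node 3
Nodal analysis, taking node 3 as the 0 V reference.
Source V1 fixes V_0 = 5 V.
KCL at each unknown node (sum of currents leaving = 0; resistances in Ω):
  Node 1: (V_1 - 5)/560 + (V_1 - V_2)/2 = 0
  Node 2: (V_2 - V_1)/2 + (V_2 - 0)/39 = 0
Collecting terms (coefficients in siemens):
  0.5018·V_1 - 0.5·V_2 = 0.008929
  0.5256·V_2 - 0.5·V_1 = 0
Determinant D = (0.5018)(0.5256) - (-0.5)(-0.5) = 0.01376
V_1 = [(0.008929)(0.5256) - (-0.5)(0)]/D = 0.3411 V
V_2 = [(0.5018)(0) - (0.008929)(-0.5)]/D = 0.3245 V
Power in each resistor, P = (ΔV)²/R:
  P_R1 = (5 - 0.3411)²/560 = 0.03876 W
  P_R2 = (0.3411 - 0.3245)²/2 = 0.0001384 W
  P_R3 = (0.3245 - 0)²/39 = 0.002699 W
P_total = P_R1 + P_R2 + P_R3 = 0.0416 W

Final answer: 0.0416 W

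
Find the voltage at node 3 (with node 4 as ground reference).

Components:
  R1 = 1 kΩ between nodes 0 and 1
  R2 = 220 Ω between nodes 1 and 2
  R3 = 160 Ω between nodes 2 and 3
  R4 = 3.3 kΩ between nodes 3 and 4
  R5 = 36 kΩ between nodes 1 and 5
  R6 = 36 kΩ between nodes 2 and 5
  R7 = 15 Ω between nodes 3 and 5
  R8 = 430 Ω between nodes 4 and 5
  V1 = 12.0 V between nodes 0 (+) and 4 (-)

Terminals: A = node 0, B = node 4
Nodal analysis, taking node 4 as the 0 V reference.
Source V1 fixes V_0 = 12 V.
KCL at each unknown node (sum of currents leaving = 0; resistances in Ω):
  Node 1: (V_1 - 12)/1000 + (V_1 - V_2)/220 + (V_1 - V_5)/36000 = 0
  Node 2: (V_2 - V_1)/220 + (V_2 - V_3)/160 + (V_2 - V_5)/36000 = 0
  Node 3: (V_3 - V_2)/160 + (V_3 - 0)/3300 + (V_3 - V_5)/15 = 0
  Node 5: (V_5 - V_1)/36000 + (V_5 - V_2)/36000 + (V_5 - V_3)/15 + (V_5 - 0)/430 = 0
Collecting terms (coefficients in siemens):
  0.005573·V_1 - 0.004545·V_2 - 0.00002778·V_5 = 0.012
  0.01082·V_2 - 0.004545·V_1 - 0.00625·V_3 - 0.00002778·V_5 = 0
  0.07322·V_3 - 0.00625·V_2 - 0.06667·V_5 = 0
  0.06905·V_5 - 0.00002778·V_1 - 0.00002778·V_2 - 0.06667·V_3 = 0
Solving these 4 simultaneous equations (Gaussian elimination) gives:
  V_1 = 5.209 V, V_2 = 3.731 V, V_3 = 2.661 V, V_5 = 2.573 V
The requested potential is V_3 = 2.661 V.

Final answer: V_3 = 2.661 V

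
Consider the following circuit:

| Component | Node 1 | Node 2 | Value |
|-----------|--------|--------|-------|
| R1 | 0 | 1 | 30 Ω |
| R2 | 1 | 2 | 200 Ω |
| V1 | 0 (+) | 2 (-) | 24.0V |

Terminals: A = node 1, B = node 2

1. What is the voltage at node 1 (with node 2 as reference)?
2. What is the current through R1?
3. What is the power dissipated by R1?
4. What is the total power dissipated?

Nodal analysis, taking node 2 as the 0 V reference.
Source V1 fixes V_0 = 24 V.
KCL at each unknown node (sum of currents leaving = 0; resistances in Ω):
  Node 1: (V_1 - 24)/30 + (V_1 - 0)/200 = 0
Collecting terms: 0.03833 × V_1 = 0.8  =>  V_1 = 20.87 V
Part 1:
  Read off the nodal solution: V_1 = 20.87 V
Part 2:
  I_R1 = (V_0 - V_1)/R1 = (24 - 20.87)/30 = 0.1043 A
  Magnitude: I_R1 = 0.1043 A
Part 3:
  I_R1 = (V_0 - V_1)/R1 = (24 - 20.87)/30 = 0.1043 A
  P_R1 = I_R1² × R1 = (0.1043)² × 30 = 0.3267 W
Part 4:
  Power in each resistor, P = (ΔV)²/R:
    P_R1 = (24 - 20.87)²/30 = 0.3267 W
    P_R2 = (20.87 - 0)²/200 = 2.178 W
  P_total = P_R1 + P_R2 = 2.504 W

Final answers:
1. V_1 = 20.87 V
2. I_R1 = 0.1043 A
3. P_R1 = 0.3267 W
4. P_total = 2.504 W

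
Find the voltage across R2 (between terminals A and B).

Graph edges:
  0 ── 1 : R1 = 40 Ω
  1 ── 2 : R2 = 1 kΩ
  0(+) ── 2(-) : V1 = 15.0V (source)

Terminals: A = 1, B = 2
R1 and R2 are in series across V1 (node 0 → node 1 → node 2), and the output A–B is taken across R2, so this is a voltage divider.
Series current: I = V1/(R1 + R2) = 15/(40 + 1000) = 15/1040 = 0.01442 A
V_R2 = I × R2 = V1 × R2/(R1 + R2) = 15 × 1000/1040 = 14.42 V

Final answer: 14.42 V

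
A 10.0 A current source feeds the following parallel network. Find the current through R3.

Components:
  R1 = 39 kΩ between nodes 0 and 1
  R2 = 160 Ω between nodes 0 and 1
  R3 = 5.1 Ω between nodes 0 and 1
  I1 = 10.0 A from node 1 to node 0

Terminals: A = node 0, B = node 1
All resistors sit directly between nodes 0 and 1, so they are in parallel and share one voltage V; the full source current 10 A splits among them.
1/R_par = 1/39000 + 1/160 + 1/5.1 = 0.2024 S  =>  R_par = 4.942 Ω
V = I × R_par = 10 × 4.942 = 49.42 V
I_R3 = V/R3 = 49.42/5.1 = 9.69 A

Final answer: 9.69 A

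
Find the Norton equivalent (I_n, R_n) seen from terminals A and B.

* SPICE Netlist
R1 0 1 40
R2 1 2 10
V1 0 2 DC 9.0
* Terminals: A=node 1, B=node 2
Find the Thévenin equivalent first; then I_n = V_th/R_th and R_n = R_th.
Step 1 — V_th is the open-circuit voltage V_A - V_B (nothing connected across the terminals).
Nodal analysis, taking node 2 as the 0 V reference.
Source V1 fixes V_0 = 9 V.
KCL at each unknown node (sum of currents leaving = 0; resistances in Ω):
  Node 1: (V_1 - 9)/40 + (V_1 - 0)/10 = 0
Collecting terms: 0.125 × V_1 = 0.225  =>  V_1 = 1.8 V
V_th = V_1 - V_2 = 1.8 - 0 = 1.8 V
Step 2 — R_th: zero the source — replace V1 by a short circuit (node 2 merges into node 0) — and find the resistance seen between A (node 1) and B (node 0).
Reduce the network between node 1 (A) and node 0 (B) by series/parallel combination:
  Rp1 = R1 ‖ R2 (parallel, both between nodes 0 and 1) = 1/(1/40 + 1/10) = 8 Ω
R_th = 8 Ω
I_n = V_th/R_th = 1.8/8 = 0.225 A, and R_n = R_th = 8 Ω

Final answer: I_n = 0.225 A, R_n = 8 Ω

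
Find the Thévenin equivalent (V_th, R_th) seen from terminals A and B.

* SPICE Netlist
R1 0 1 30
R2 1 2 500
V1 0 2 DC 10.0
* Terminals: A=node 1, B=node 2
Step 1 — V_th is the open-circuit voltage V_A - V_B (nothing connected across the terminals).
Nodal analysis, taking node 2 as the 0 V reference.
Source V1 fixes V_0 = 10 V.
KCL at each unknown node (sum of currents leaving = 0; resistances in Ω):
  Node 1: (V_1 - 10)/30 + (V_1 - 0)/500 = 0
Collecting terms: 0.03533 × V_1 = 0.3333  =>  V_1 = 9.434 V
V_th = V_1 - V_2 = 9.434 - 0 = 9.434 V
Step 2 — R_th: zero the source — replace V1 by a short circuit (node 2 merges into node 0) — and find the resistance seen between A (node 1) and B (node 0).
Reduce the network between node 1 (A) and node 0 (B) by series/parallel combination:
  Rp1 = R1 ‖ R2 (parallel, both between nodes 0 and 1) = 1/(1/30 + 1/500) = 28.3 Ω
R_th = 28.3 Ω

Final answer: V_th = 9.434 V, R_th = 28.3 Ω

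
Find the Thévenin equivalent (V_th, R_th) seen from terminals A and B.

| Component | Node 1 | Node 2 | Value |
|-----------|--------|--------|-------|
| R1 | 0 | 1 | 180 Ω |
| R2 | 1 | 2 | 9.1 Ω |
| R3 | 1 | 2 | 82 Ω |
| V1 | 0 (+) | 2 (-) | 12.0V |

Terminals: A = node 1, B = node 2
Step 1 — V_th is the open-circuit voltage V_A - V_B (nothing connected across the terminals).
Nodal analysis, taking node 2 as the 0 V reference.
Source V1 fixes V_0 = 12 V.
KCL at each unknown node (sum of currents leaving = 0; resistances in Ω):
  Node 1: (V_1 - 12)/180 + (V_1 - 0)/9.1 + (V_1 - 0)/82 = 0
Collecting terms: 0.1276 × V_1 = 0.06667  =>  V_1 = 0.5223 V
V_th = V_1 - V_2 = 0.5223 - 0 = 0.5223 V
Step 2 — R_th: zero the source — replace V1 by a short circuit (node 2 merges into node 0) — and find the resistance seen between A (node 1) and B (node 0).
Reduce the network between node 1 (A) and node 0 (B) by series/parallel combination:
  Rp1 = R1 ‖ R2 ‖ R3 (parallel, all between nodes 0 and 1) = 1/(1/180 + 1/9.1 + 1/82) = 7.834 Ω
R_th = 7.834 Ω

Final answer: V_th = 0.5223 V, R_th = 7.834 Ω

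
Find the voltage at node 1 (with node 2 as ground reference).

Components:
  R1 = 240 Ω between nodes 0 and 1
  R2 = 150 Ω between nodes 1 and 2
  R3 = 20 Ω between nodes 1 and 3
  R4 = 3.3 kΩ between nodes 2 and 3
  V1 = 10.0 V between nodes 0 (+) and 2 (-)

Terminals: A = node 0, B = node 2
Nodal analysis, taking node 2 as the 0 V reference.
Source V1 fixes V_0 = 10 V.
KCL at each unknown node (sum of currents leaving = 0; resistances in Ω):
  Node 1: (V_1 - 10)/240 + (V_1 - 0)/150 + (V_1 - V_3)/20 = 0
  Node 3: (V_3 - V_1)/20 + (V_3 - 0)/3300 = 0
Collecting terms (coefficients in siemens):
  0.06083·V_1 - 0.05·V_3 = 0.04167
  0.0503·V_3 - 0.05·V_1 = 0
Determinant D = (0.06083)(0.0503) - (-0.05)(-0.05) = 0.0005601
V_1 = [(0.04167)(0.0503) - (-0.05)(0)]/D = 3.742 V
V_3 = [(0.06083)(0) - (0.04167)(-0.05)]/D = 3.72 V
The requested potential is V_1 = 3.742 V.

Final answer: V_1 = 3.742 V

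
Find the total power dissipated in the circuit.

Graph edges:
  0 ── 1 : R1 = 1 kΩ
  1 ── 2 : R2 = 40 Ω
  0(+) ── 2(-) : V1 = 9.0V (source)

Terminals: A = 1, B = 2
Nodal analysis, taking node 2 as the 0 V reference.
Source V1 fixes V_0 = 9 V.
KCL at each unknown node (sum of currents leaving = 0; resistances in Ω):
  Node 1: (V_1 - 9)/1000 + (V_1 - 0)/40 = 0
Collecting terms: 0.026 × V_1 = 0.009  =>  V_1 = 0.3462 V
Power in each resistor, P = (ΔV)²/R:
  P_R1 = (9 - 0.3462)²/1000 = 0.07489 W
  P_R2 = (0.3462 - 0)²/40 = 0.002996 W
P_total = P_R1 + P_R2 = 0.07788 W

Final answer: 0.07788 W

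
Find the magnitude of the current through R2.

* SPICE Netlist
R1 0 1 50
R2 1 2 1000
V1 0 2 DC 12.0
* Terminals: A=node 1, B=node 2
Nodal analysis, taking node 2 as the 0 V reference.
Source V1 fixes V_0 = 12 V.
KCL at each unknown node (sum of currents leaving = 0; resistances in Ω):
  Node 1: (V_1 - 12)/50 + (V_1 - 0)/1000 = 0
Collecting terms: 0.021 × V_1 = 0.24  =>  V_1 = 11.43 V
I_R2 = (V_1 - V_2)/R2 = (11.43 - 0)/1000 = 0.01143 A
|I_R2| = 0.01143 A

Final answer: |I_R2| = 0.01143 A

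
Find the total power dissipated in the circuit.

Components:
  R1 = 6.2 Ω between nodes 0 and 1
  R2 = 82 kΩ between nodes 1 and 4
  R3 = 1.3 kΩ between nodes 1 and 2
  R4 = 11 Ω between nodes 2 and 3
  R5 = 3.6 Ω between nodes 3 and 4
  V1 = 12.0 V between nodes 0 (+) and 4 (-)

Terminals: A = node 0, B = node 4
Nodal analysis, taking node 4 as the 0 V reference.
Source V1 fixes V_0 = 12 V.
KCL at each unknown node (sum of currents leaving = 0; resistances in Ω):
  Node 1: (V_1 - 12)/6.2 + (V_1 - 0)/82000 + (V_1 - V_2)/1300 = 0
  Node 2: (V_2 - V_1)/1300 + (V_2 - V_3)/11 = 0
  Node 3: (V_3 - V_2)/11 + (V_3 - 0)/3.6 = 0
Collecting terms (coefficients in siemens):
  0.1621·V_1 - 0.0007692·V_2 = 1.935
  0.09168·V_2 - 0.0007692·V_1 - 0.09091·V_3 = 0
  0.3687·V_3 - 0.09091·V_2 = 0
Solving these 3 simultaneous equations (Gaussian elimination) gives:
  V_1 = 11.94 V, V_2 = 0.1326 V, V_3 = 0.0327 V
Power in each resistor, P = (ΔV)²/R:
  P_R1 = (12 - 11.94)²/6.2 = 0.0005282 W
  P_R2 = (11.94 - 0)²/82000 = 0.001739 W
  P_R3 = (11.94 - 0.1326)²/1300 = 0.1073 W
  P_R4 = (0.1326 - 0.0327)²/11 = 0.0009079 W
  P_R5 = (0.0327 - 0)²/3.6 = 0.0002971 W
P_total = P_R1 + P_R2 + P_R3 + P_R4 + P_R5 = 0.1108 W

Final answer: 0.1108 W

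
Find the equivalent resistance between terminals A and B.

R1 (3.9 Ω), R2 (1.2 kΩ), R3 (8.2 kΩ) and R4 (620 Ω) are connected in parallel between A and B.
Reduce the network between node 0 (A) and node 1 (B) by series/parallel combination:
  Rp1 = R1 ‖ R2 ‖ R3 ‖ R4 (parallel, all between nodes 0 and 1) = 1/(1/3.9 + 1/1200 + 1/8200 + 1/620) = 3.861 Ω
R_eq = 3.861 Ω

Final answer: 3.861 Ω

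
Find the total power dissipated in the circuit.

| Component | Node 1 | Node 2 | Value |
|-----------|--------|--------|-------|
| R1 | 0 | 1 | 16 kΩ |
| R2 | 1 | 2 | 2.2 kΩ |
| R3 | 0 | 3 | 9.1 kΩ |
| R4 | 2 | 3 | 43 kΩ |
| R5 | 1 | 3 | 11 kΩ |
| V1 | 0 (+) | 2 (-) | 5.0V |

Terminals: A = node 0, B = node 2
Nodal analysis, taking node 2 as the 0 V reference.
Source V1 fixes V_0 = 5 V.
KCL at each unknown node (sum of currents leaving = 0; resistances in Ω):
  Node 1: (V_1 - 5)/16000 + (V_1 - 0)/2200 + (V_1 - V_3)/11000 = 0
  Node 3: (V_3 - 5)/9100 + (V_3 - 0)/43000 + (V_3 - V_1)/11000 = 0
Collecting terms (coefficients in siemens):
  0.000608·V_1 - 0.00009091·V_3 = 0.0003125
  0.0002241·V_3 - 0.00009091·V_1 = 0.0005495
Determinant D = (0.000608)(0.0002241) - (-0.00009091)(-0.00009091) = 0.000000128
V_1 = [(0.0003125)(0.0002241) - (-0.00009091)(0.0005495)]/D = 0.9376 V
V_3 = [(0.000608)(0.0005495) - (0.0003125)(-0.00009091)]/D = 2.833 V
Power in each resistor, P = (ΔV)²/R:
  P_R1 = (5 - 0.9376)²/16000 = 0.001031 W
  P_R2 = (0.9376 - 0)²/2200 = 0.0003996 W
  P_R3 = (5 - 2.833)²/9100 = 0.0005162 W
  P_R4 = (0 - 2.833)²/43000 = 0.0001866 W
  P_R5 = (0.9376 - 2.833)²/11000 = 0.0003265 W
P_total = P_R1 + P_R2 + P_R3 + P_R4 + P_R5 = 0.00246 W

Final answer: 0.00246 W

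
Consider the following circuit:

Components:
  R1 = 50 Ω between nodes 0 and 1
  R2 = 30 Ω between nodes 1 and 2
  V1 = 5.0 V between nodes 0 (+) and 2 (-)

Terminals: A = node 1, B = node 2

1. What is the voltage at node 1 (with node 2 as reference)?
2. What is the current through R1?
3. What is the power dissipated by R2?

Nodal analysis, taking node 2 as the 0 V reference.
Source V1 fixes V_0 = 5 V.
KCL at each unknown node (sum of currents leaving = 0; resistances in Ω):
  Node 1: (V_1 - 5)/50 + (V_1 - 0)/30 = 0
Collecting terms: 0.05333 × V_1 = 0.1  =>  V_1 = 1.875 V
Part 1:
  Read off the nodal solution: V_1 = 1.875 V
Part 2:
  I_R1 = (V_0 - V_1)/R1 = (5 - 1.875)/50 = 0.0625 A
  Magnitude: I_R1 = 0.0625 A
Part 3:
  I_R2 = (V_1 - V_2)/R2 = (1.875 - 0)/30 = 0.0625 A
  P_R2 = I_R2² × R2 = (0.0625)² × 30 = 0.1172 W

Final answers:
1. V_1 = 1.875 V
2. I_R1 = 0.0625 A
3. P_R2 = 0.1172 W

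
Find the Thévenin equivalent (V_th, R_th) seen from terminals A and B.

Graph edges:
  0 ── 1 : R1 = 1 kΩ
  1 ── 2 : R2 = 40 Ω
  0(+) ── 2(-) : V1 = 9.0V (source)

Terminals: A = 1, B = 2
Step 1 — V_th is the open-circuit voltage V_A - V_B (nothing connected across the terminals).
Nodal analysis, taking node 2 as the 0 V reference.
Source V1 fixes V_0 = 9 V.
KCL at each unknown node (sum of currents leaving = 0; resistances in Ω):
  Node 1: (V_1 - 9)/1000 + (V_1 - 0)/40 = 0
Collecting terms: 0.026 × V_1 = 0.009  =>  V_1 = 0.3462 V
V_th = V_1 - V_2 = 0.3462 - 0 = 0.3462 V
Step 2 — R_th: zero the source — replace V1 by a short circuit (node 2 merges into node 0) — and find the resistance seen between A (node 1) and B (node 0).
Reduce the network between node 1 (A) and node 0 (B) by series/parallel combination:
  Rp1 = R1 ‖ R2 (parallel, both between nodes 0 and 1) = 1/(1/1000 + 1/40) = 38.46 Ω
R_th = 38.46 Ω

Final answer: V_th = 0.3462 V, R_th = 38.46 Ω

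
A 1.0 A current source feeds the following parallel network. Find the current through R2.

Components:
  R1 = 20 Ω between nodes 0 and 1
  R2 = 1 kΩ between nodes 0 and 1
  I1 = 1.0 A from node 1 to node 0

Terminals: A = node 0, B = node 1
All resistors sit directly between nodes 0 and 1, so they are in parallel and share one voltage V; the full source current 1 A splits among them.
1/R_par = 1/20 + 1/1000 = 0.051 S  =>  R_par = 19.61 Ω
V = I × R_par = 1 × 19.61 = 19.61 V
I_R2 = V/R2 = 19.61/1000 = 0.01961 A

Final answer: 0.01961 A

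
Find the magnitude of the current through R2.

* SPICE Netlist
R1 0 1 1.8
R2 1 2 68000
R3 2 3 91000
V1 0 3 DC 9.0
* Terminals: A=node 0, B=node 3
Nodal analysis, taking node 3 as the 0 V reference.
Source V1 fixes V_0 = 9 V.
KCL at each unknown node (sum of currents leaving = 0; resistances in Ω):
  Node 1: (V_1 - 9)/1.8 + (V_1 - V_2)/68000 = 0
  Node 2: (V_2 - V_1)/68000 + (V_2 - 0)/91000 = 0
Collecting terms (coefficients in siemens):
  0.5556·V_1 - 0.00001471·V_2 = 5
  0.00002569·V_2 - 0.00001471·V_1 = 0
Determinant D = (0.5556)(0.00002569) - (-0.00001471)(-0.00001471) = 0.00001428
V_1 = [(5)(0.00002569) - (-0.00001471)(0)]/D = 9 V
V_2 = [(0.5556)(0) - (5)(-0.00001471)]/D = 5.151 V
I_R2 = (V_1 - V_2)/R2 = (9 - 5.151)/68000 = 0.0000566 A
|I_R2| = 0.0000566 A

Final answer: |I_R2| = 5.66e-05 A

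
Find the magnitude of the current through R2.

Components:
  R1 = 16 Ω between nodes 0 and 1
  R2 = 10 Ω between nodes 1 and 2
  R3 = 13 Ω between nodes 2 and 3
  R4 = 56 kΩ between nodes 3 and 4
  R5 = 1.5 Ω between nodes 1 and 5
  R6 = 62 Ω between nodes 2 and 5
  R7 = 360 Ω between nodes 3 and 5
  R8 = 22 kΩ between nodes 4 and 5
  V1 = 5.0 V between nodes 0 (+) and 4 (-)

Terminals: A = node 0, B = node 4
Nodal analysis, taking node 4 as the 0 V reference.
Source V1 fixes V_0 = 5 V.
KCL at each unknown node (sum of currents leaving = 0; resistances in Ω):
  Node 1: (V_1 - 5)/16 + (V_1 - V_2)/10 + (V_1 - V_5)/1.5 = 0
  Node 2: (V_2 - V_1)/10 + (V_2 - V_3)/13 + (V_2 - V_5)/62 = 0
  Node 3: (V_3 - V_2)/13 + (V_3 - 0)/56000 + (V_3 - V_5)/360 = 0
  Node 5: (V_5 - V_1)/1.5 + (V_5 - V_2)/62 + (V_5 - V_3)/360 + (V_5 - 0)/22000 = 0
Collecting terms (coefficients in siemens):
  0.8292·V_1 - 0.1·V_2 - 0.6667·V_5 = 0.3125
  0.1931·V_2 - 0.1·V_1 - 0.07692·V_3 - 0.01613·V_5 = 0
  0.07972·V_3 - 0.07692·V_2 - 0.002778·V_5 = 0
  0.6856·V_5 - 0.6667·V_1 - 0.01613·V_2 - 0.002778·V_3 = 0
Solving these 4 simultaneous equations (Gaussian elimination) gives:
  V_1 = 4.995 V, V_2 = 4.994 V, V_3 = 4.993 V, V_5 = 4.995 V
I_R2 = (V_1 - V_2)/R2 = (4.995 - 4.994)/10 = 0.00007808 A
|I_R2| = 0.00007808 A

Final answer: |I_R2| = 7.808e-05 A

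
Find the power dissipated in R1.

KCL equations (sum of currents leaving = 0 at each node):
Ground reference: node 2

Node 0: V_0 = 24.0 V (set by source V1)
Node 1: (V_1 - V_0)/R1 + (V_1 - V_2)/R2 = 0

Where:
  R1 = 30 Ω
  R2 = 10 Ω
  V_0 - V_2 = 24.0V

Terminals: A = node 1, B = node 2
Nodal analysis, taking node 2 as the 0 V reference.
Source V1 fixes V_0 = 24 V.
KCL at each unknown node (sum of currents leaving = 0; resistances in Ω):
  Node 1: (V_1 - 24)/30 + (V_1 - 0)/10 = 0
Collecting terms: 0.1333 × V_1 = 0.8  =>  V_1 = 6 V
I_R1 = (V_0 - V_1)/R1 = (24 - 6)/30 = 0.6 A
P_R1 = I_R1² × R1 = (0.6)² × 30 = 10.8 W

Final answer: 10.8 W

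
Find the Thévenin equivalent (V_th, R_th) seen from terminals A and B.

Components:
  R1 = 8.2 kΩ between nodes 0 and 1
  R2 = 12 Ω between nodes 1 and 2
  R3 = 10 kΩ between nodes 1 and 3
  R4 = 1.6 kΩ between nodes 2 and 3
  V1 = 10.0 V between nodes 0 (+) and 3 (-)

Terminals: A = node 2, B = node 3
Step 1 — V_th is the open-circuit voltage V_A - V_B (nothing connected across the terminals).
Nodal analysis, taking node 3 as the 0 V reference.
Source V1 fixes V_0 = 10 V.
KCL at each unknown node (sum of currents leaving = 0; resistances in Ω):
  Node 1: (V_1 - 10)/8200 + (V_1 - V_2)/12 + (V_1 - 0)/10000 = 0
  Node 2: (V_2 - V_1)/12 + (V_2 - 0)/1600 = 0
Collecting terms (coefficients in siemens):
  0.08356·V_1 - 0.08333·V_2 = 0.00122
  0.08396·V_2 - 0.08333·V_1 = 0
Determinant D = (0.08356)(0.08396) - (-0.08333)(-0.08333) = 0.00007072
V_1 = [(0.00122)(0.08396) - (-0.08333)(0)]/D = 1.448 V
V_2 = [(0.08356)(0) - (0.00122)(-0.08333)]/D = 1.437 V
V_th = V_2 - V_3 = 1.437 - 0 = 1.437 V
Step 2 — R_th: zero the source — replace V1 by a short circuit (node 3 merges into node 0) — and find the resistance seen between A (node 2) and B (node 0).
Reduce the network between node 2 (A) and node 0 (B) by series/parallel combination:
  Rp1 = R1 ‖ R3 (parallel, both between nodes 0 and 1) = 1/(1/8200 + 1/10000) = 4505 Ω
  Rs1 = R2 + Rp1 (series, joined only at node 1) = 12 + 4505 = 4517 Ω
  Rp2 = R4 ‖ Rs1 (parallel, both between nodes 0 and 2) = 1/(1/1600 + 1/4517) = 1182 Ω
R_th = 1.182 kΩ

Final answer: V_th = 1.437 V, R_th = 1.182 kΩ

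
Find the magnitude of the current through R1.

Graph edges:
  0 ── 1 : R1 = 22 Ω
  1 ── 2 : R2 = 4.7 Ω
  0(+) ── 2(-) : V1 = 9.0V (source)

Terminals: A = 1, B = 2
Nodal analysis, taking node 2 as the 0 V reference.
Source V1 fixes V_0 = 9 V.
KCL at each unknown node (sum of currents leaving = 0; resistances in Ω):
  Node 1: (V_1 - 9)/22 + (V_1 - 0)/4.7 = 0
Collecting terms: 0.2582 × V_1 = 0.4091  =>  V_1 = 1.584 V
I_R1 = (V_0 - V_1)/R1 = (9 - 1.584)/22 = 0.3371 A
|I_R1| = 0.3371 A

Final answer: |I_R1| = 0.3371 A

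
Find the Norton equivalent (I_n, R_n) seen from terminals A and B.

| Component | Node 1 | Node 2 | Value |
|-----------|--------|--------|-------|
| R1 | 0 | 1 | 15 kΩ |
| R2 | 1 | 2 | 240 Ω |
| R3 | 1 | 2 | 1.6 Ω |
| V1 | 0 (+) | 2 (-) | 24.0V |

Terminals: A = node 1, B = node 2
Find the Thévenin equivalent first; then I_n = V_th/R_th and R_n = R_th.
Step 1 — V_th is the open-circuit voltage V_A - V_B (nothing connected across the terminals).
Nodal analysis, taking node 2 as the 0 V reference.
Source V1 fixes V_0 = 24 V.
KCL at each unknown node (sum of currents leaving = 0; resistances in Ω):
  Node 1: (V_1 - 24)/15000 + (V_1 - 0)/240 + (V_1 - 0)/1.6 = 0
Collecting terms: 0.6292 × V_1 = 0.0016  =>  V_1 = 0.002543 V
V_th = V_1 - V_2 = 0.002543 - 0 = 0.002543 V
Step 2 — R_th: zero the source — replace V1 by a short circuit (node 2 merges into node 0) — and find the resistance seen between A (node 1) and B (node 0).
Reduce the network between node 1 (A) and node 0 (B) by series/parallel combination:
  Rp1 = R1 ‖ R2 ‖ R3 (parallel, all between nodes 0 and 1) = 1/(1/15000 + 1/240 + 1/1.6) = 1.589 Ω
R_th = 1.589 Ω
I_n = V_th/R_th = 0.002543/1.589 = 0.0016 A, and R_n = R_th = 1.589 Ω

Final answer: I_n = 0.0016 A, R_n = 1.589 Ω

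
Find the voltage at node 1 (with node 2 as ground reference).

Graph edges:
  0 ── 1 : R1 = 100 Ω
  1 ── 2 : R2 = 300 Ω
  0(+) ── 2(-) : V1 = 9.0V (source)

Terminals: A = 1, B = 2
Nodal analysis, taking node 2 as the 0 V reference.
Source V1 fixes V_0 = 9 V.
KCL at each unknown node (sum of currents leaving = 0; resistances in Ω):
  Node 1: (V_1 - 9)/100 + (V_1 - 0)/300 = 0
Collecting terms: 0.01333 × V_1 = 0.09  =>  V_1 = 6.75 V
The requested potential is V_1 = 6.75 V.

Final answer: V_1 = 6.75 V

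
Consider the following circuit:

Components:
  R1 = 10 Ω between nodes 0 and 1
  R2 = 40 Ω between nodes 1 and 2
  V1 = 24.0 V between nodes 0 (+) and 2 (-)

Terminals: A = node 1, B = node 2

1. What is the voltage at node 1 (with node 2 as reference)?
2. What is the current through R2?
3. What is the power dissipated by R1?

Nodal analysis, taking node 2 as the 0 V reference.
Source V1 fixes V_0 = 24 V.
KCL at each unknown node (sum of currents leaving = 0; resistances in Ω):
  Node 1: (V_1 - 24)/10 + (V_1 - 0)/40 = 0
Collecting terms: 0.125 × V_1 = 2.4  =>  V_1 = 19.2 V
Part 1:
  Read off the nodal solution: V_1 = 19.2 V
Part 2:
  I_R2 = (V_1 - V_2)/R2 = (19.2 - 0)/40 = 0.48 A
  Magnitude: I_R2 = 0.48 A
Part 3:
  I_R1 = (V_0 - V_1)/R1 = (24 - 19.2)/10 = 0.48 A
  P_R1 = I_R1² × R1 = (0.48)² × 10 = 2.304 W

Final answers:
1. V_1 = 19.2 V
2. I_R2 = 0.48 A
3. P_R1 = 2.304 W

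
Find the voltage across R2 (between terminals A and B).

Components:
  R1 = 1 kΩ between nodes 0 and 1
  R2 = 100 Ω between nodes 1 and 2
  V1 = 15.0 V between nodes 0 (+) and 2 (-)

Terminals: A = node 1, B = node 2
R1 and R2 are in series across V1 (node 0 → node 1 → node 2), and the output A–B is taken across R2, so this is a voltage divider.
Series current: I = V1/(R1 + R2) = 15/(1000 + 100) = 15/1100 = 0.01364 A
V_R2 = I × R2 = V1 × R2/(R1 + R2) = 15 × 100/1100 = 1.364 V

Final answer: 1.364 V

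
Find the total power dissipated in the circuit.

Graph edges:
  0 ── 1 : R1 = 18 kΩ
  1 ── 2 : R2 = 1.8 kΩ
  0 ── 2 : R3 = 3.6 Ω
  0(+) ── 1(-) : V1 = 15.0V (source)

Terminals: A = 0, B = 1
Nodal analysis, taking node 1 as the 0 V reference.
Source V1 fixes V_0 = 15 V.
KCL at each unknown node (sum of currents leaving = 0; resistances in Ω):
  Node 2: (V_2 - 0)/1800 + (V_2 - 15)/3.6 = 0
Collecting terms: 0.2783 × V_2 = 4.167  =>  V_2 = 14.97 V
Power in each resistor, P = (ΔV)²/R:
  P_R1 = (15 - 0)²/18000 = 0.0125 W
  P_R2 = (0 - 14.97)²/1800 = 0.1245 W
  P_R3 = (15 - 14.97)²/3.6 = 0.000249 W
P_total = P_R1 + P_R2 + P_R3 = 0.1373 W

Final answer: 0.1373 W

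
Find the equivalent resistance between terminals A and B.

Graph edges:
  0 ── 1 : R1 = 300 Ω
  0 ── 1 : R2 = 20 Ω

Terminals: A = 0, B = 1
Reduce the network between node 0 (A) and node 1 (B) by series/parallel combination:
  Rp1 = R1 ‖ R2 (parallel, both between nodes 0 and 1) = 1/(1/300 + 1/20) = 18.75 Ω
R_eq = 18.75 Ω

Final answer: 18.75 Ω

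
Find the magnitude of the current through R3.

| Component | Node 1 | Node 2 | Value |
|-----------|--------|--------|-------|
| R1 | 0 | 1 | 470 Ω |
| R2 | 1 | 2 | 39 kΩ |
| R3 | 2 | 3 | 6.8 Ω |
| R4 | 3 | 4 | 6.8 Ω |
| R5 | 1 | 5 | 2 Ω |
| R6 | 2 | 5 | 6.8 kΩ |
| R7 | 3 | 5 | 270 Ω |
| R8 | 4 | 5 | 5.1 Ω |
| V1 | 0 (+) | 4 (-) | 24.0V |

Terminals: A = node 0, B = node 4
Nodal analysis, taking node 4 as the 0 V reference.
Source V1 fixes V_0 = 24 V.
KCL at each unknown node (sum of currents leaving = 0; resistances in Ω):
  Node 1: (V_1 - 24)/470 + (V_1 - V_2)/39000 + (V_1 - V_5)/2 = 0
  Node 2: (V_2 - V_1)/39000 + (V_2 - V_3)/6.8 + (V_2 - V_5)/6800 = 0
  Node 3: (V_3 - V_2)/6.8 + (V_3 - 0)/6.8 + (V_3 - V_5)/270 = 0
  Node 5: (V_5 - V_1)/2 + (V_5 - V_2)/6800 + (V_5 - V_3)/270 + (V_5 - 0)/5.1 = 0
Collecting terms (coefficients in siemens):
  0.5022·V_1 - 0.00002564·V_2 - 0.5·V_5 = 0.05106
  0.1472·V_2 - 0.00002564·V_1 - 0.1471·V_3 - 0.0001471·V_5 = 0
  0.2978·V_3 - 0.1471·V_2 - 0.003704·V_5 = 0
  0.6999·V_5 - 0.5·V_1 - 0.0001471·V_2 - 0.003704·V_3 = 0
Solving these 4 simultaneous equations (Gaussian elimination) gives:
  V_1 = 0.3524 V, V_2 = 0.006787 V, V_3 = 0.006482 V, V_5 = 0.2517 V
I_R3 = (V_2 - V_3)/R3 = (0.006787 - 0.006482)/6.8 = 0.00004488 A
|I_R3| = 0.00004488 A

Final answer: |I_R3| = 4.488e-05 A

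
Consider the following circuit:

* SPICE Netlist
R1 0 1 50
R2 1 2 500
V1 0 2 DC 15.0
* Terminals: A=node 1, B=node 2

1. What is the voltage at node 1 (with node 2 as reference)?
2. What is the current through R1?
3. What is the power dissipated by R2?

Nodal analysis, taking node 2 as the 0 V reference.
Source V1 fixes V_0 = 15 V.
KCL at each unknown node (sum of currents leaving = 0; resistances in Ω):
  Node 1: (V_1 - 15)/50 + (V_1 - 0)/500 = 0
Collecting terms: 0.022 × V_1 = 0.3  =>  V_1 = 13.64 V
Part 1:
  Read off the nodal solution: V_1 = 13.64 V
Part 2:
  I_R1 = (V_0 - V_1)/R1 = (15 - 13.64)/50 = 0.02727 A
  Magnitude: I_R1 = 0.02727 A
Part 3:
  I_R2 = (V_1 - V_2)/R2 = (13.64 - 0)/500 = 0.02727 A
  P_R2 = I_R2² × R2 = (0.02727)² × 500 = 0.3719 W

Final answers:
1. V_1 = 13.64 V
2. I_R1 = 0.02727 A
3. P_R2 = 0.3719 W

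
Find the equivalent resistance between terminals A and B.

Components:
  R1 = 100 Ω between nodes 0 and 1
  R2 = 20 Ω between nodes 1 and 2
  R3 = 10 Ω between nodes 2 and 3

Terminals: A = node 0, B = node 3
Reduce the network between node 0 (A) and node 3 (B) by series/parallel combination:
  Rs1 = R1 + R2 (series, joined only at node 1) = 100 + 20 = 120 Ω
  Rs2 = R3 + Rs1 (series, joined only at node 2) = 10 + 120 = 130 Ω
R_eq = 130 Ω

Final answer: 130 Ω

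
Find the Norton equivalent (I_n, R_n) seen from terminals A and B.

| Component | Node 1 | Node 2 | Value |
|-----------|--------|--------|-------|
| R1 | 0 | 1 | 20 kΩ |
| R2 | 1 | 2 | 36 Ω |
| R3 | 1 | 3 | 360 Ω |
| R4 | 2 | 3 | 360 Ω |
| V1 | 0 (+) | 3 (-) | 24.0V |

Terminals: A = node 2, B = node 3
Find the Thévenin equivalent first; then I_n = V_th/R_th and R_n = R_th.
Step 1 — V_th is the open-circuit voltage V_A - V_B (nothing connected across the terminals).
Nodal analysis, taking node 3 as the 0 V reference.
Source V1 fixes V_0 = 24 V.
KCL at each unknown node (sum of currents leaving = 0; resistances in Ω):
  Node 1: (V_1 - 24)/20000 + (V_1 - V_2)/36 + (V_1 - 0)/360 = 0
  Node 2: (V_2 - V_1)/36 + (V_2 - 0)/360 = 0
Collecting terms (coefficients in siemens):
  0.03061·V_1 - 0.02778·V_2 = 0.0012
  0.03056·V_2 - 0.02778·V_1 = 0
Determinant D = (0.03061)(0.03056) - (-0.02778)(-0.02778) = 0.0001636
V_1 = [(0.0012)(0.03056) - (-0.02778)(0)]/D = 0.2242 V
V_2 = [(0.03061)(0) - (0.0012)(-0.02778)]/D = 0.2038 V
V_th = V_2 - V_3 = 0.2038 - 0 = 0.2038 V
Step 2 — R_th: zero the source — replace V1 by a short circuit (node 3 merges into node 0) — and find the resistance seen between A (node 2) and B (node 0).
Reduce the network between node 2 (A) and node 0 (B) by series/parallel combination:
  Rp1 = R1 ‖ R3 (parallel, both between nodes 0 and 1) = 1/(1/20000 + 1/360) = 353.6 Ω
  Rs1 = R2 + Rp1 (series, joined only at node 1) = 36 + 353.6 = 389.6 Ω
  Rp2 = R4 ‖ Rs1 (parallel, both between nodes 0 and 2) = 1/(1/360 + 1/389.6) = 187.1 Ω
R_th = 187.1 Ω
I_n = V_th/R_th = 0.2038/187.1 = 0.001089 A, and R_n = R_th = 187.1 Ω

Final answer: I_n = 0.001089 A, R_n = 187.1 Ω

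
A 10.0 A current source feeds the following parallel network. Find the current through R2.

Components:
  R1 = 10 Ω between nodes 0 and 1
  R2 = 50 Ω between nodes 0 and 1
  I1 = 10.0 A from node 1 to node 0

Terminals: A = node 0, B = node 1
All resistors sit directly between nodes 0 and 1, so they are in parallel and share one voltage V; the full source current 10 A splits among them.
1/R_par = 1/10 + 1/50 = 0.12 S  =>  R_par = 8.333 Ω
V = I × R_par = 10 × 8.333 = 83.33 V
I_R2 = V/R2 = 83.33/50 = 1.667 A

Final answer: 1.667 A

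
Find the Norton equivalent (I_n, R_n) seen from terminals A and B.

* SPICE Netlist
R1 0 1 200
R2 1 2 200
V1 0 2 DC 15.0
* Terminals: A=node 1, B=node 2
Find the Thévenin equivalent first; then I_n = V_th/R_th and R_n = R_th.
Step 1 — V_th is the open-circuit voltage V_A - V_B (nothing connected across the terminals).
Nodal analysis, taking node 2 as the 0 V reference.
Source V1 fixes V_0 = 15 V.
KCL at each unknown node (sum of currents leaving = 0; resistances in Ω):
  Node 1: (V_1 - 15)/200 + (V_1 - 0)/200 = 0
Collecting terms: 0.01 × V_1 = 0.075  =>  V_1 = 7.5 V
V_th = V_1 - V_2 = 7.5 - 0 = 7.5 V
Step 2 — R_th: zero the source — replace V1 by a short circuit (node 2 merges into node 0) — and find the resistance seen between A (node 1) and B (node 0).
Reduce the network between node 1 (A) and node 0 (B) by series/parallel combination:
  Rp1 = R1 ‖ R2 (parallel, both between nodes 0 and 1) = 1/(1/200 + 1/200) = 100 Ω
R_th = 100 Ω
I_n = V_th/R_th = 7.5/100 = 0.075 A, and R_n = R_th = 100 Ω

Final answer: I_n = 0.075 A, R_n = 100 Ω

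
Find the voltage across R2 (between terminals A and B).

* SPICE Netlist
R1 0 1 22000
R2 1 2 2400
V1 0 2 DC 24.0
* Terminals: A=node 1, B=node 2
R1 and R2 are in series across V1 (node 0 → node 1 → node 2), and the output A–B is taken across R2, so this is a voltage divider.
Series current: I = V1/(R1 + R2) = 24/(22000 + 2400) = 24/24400 = 0.0009836 A
V_R2 = I × R2 = V1 × R2/(R1 + R2) = 24 × 2400/24400 = 2.361 V

Final answer: 2.361 V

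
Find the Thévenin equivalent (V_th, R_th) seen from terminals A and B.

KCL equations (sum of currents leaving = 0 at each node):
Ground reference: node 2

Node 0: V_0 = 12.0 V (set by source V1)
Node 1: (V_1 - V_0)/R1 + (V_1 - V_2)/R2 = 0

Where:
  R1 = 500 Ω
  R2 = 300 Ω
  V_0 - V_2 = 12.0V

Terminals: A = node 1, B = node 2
Step 1 — V_th is the open-circuit voltage V_A - V_B (nothing connected across the terminals).
Nodal analysis, taking node 2 as the 0 V reference.
Source V1 fixes V_0 = 12 V.
KCL at each unknown node (sum of currents leaving = 0; resistances in Ω):
  Node 1: (V_1 - 12)/500 + (V_1 - 0)/300 = 0
Collecting terms: 0.005333 × V_1 = 0.024  =>  V_1 = 4.5 V
V_th = V_1 - V_2 = 4.5 - 0 = 4.5 V
Step 2 — R_th: zero the source — replace V1 by a short circuit (node 2 merges into node 0) — and find the resistance seen between A (node 1) and B (node 0).
Reduce the network between node 1 (A) and node 0 (B) by series/parallel combination:
  Rp1 = R1 ‖ R2 (parallel, both between nodes 0 and 1) = 1/(1/500 + 1/300) = 187.5 Ω
R_th = 187.5 Ω

Final answer: V_th = 4.5 V, R_th = 187.5 Ω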